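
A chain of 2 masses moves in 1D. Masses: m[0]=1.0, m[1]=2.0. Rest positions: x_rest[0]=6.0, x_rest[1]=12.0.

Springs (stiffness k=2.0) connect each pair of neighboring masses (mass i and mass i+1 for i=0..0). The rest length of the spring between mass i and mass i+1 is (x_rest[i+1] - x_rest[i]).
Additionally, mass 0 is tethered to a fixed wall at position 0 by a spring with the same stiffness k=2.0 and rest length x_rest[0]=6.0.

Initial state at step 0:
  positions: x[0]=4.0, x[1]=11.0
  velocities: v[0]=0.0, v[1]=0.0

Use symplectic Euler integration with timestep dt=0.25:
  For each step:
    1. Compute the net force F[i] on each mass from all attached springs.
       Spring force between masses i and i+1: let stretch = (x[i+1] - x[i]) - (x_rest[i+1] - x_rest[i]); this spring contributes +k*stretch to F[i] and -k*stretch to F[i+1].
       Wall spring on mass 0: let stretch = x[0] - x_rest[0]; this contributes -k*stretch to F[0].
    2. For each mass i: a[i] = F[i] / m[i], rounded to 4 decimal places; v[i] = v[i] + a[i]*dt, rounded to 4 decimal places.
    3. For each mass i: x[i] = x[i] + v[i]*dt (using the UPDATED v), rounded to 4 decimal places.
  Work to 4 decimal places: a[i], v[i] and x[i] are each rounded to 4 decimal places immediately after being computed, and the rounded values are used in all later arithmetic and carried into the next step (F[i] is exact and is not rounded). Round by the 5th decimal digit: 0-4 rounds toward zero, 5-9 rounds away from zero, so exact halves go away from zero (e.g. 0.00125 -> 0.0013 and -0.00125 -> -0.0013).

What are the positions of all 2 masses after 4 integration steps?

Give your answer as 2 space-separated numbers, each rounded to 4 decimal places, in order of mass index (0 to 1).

Answer: 6.4201 10.7311

Derivation:
Step 0: x=[4.0000 11.0000] v=[0.0000 0.0000]
Step 1: x=[4.3750 10.9375] v=[1.5000 -0.2500]
Step 2: x=[5.0235 10.8399] v=[2.5938 -0.3906]
Step 3: x=[5.7711 10.7537] v=[2.9903 -0.3447]
Step 4: x=[6.4201 10.7311] v=[2.5961 -0.0904]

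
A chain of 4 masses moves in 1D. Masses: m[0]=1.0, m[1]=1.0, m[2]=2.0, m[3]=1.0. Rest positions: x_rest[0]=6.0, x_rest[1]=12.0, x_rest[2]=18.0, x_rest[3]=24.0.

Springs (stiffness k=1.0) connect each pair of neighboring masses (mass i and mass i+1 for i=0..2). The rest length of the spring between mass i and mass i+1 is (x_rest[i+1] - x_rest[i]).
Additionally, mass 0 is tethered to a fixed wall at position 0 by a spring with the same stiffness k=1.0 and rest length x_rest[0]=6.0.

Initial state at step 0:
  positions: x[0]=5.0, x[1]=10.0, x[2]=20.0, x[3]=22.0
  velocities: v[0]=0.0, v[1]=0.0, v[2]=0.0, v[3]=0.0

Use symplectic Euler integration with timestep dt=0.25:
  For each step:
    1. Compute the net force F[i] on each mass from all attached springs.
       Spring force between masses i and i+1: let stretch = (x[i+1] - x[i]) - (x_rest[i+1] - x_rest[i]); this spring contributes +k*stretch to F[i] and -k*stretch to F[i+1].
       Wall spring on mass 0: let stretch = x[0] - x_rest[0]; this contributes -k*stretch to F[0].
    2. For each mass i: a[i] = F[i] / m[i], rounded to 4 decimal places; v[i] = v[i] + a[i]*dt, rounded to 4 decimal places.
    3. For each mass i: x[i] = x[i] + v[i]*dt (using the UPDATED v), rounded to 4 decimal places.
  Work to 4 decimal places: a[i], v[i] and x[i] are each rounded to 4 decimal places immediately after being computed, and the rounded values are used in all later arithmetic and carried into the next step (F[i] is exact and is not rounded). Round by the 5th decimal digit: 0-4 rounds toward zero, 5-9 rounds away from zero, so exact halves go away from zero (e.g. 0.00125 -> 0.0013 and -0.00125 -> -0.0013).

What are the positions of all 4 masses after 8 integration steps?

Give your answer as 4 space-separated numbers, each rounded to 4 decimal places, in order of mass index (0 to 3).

Answer: 6.9926 13.5915 16.1061 26.0488

Derivation:
Step 0: x=[5.0000 10.0000 20.0000 22.0000] v=[0.0000 0.0000 0.0000 0.0000]
Step 1: x=[5.0000 10.3125 19.7500 22.2500] v=[0.0000 1.2500 -1.0000 1.0000]
Step 2: x=[5.0195 10.8828 19.2832 22.7188] v=[0.0781 2.2813 -1.8672 1.8750]
Step 3: x=[5.0918 11.6117 18.6613 23.3478] v=[0.2891 2.9156 -2.4878 2.5161]
Step 4: x=[5.2533 12.3737 17.9655 24.0589] v=[0.6461 3.0480 -2.7832 2.8445]
Step 5: x=[5.5315 13.0402 17.2854 24.7642] v=[1.1129 2.6659 -2.7205 2.8212]
Step 6: x=[5.9333 13.5027 16.7063 25.3771] v=[1.6072 1.8500 -2.3163 2.4515]
Step 7: x=[6.4374 13.6924 16.2981 25.8231] v=[2.0162 0.7586 -1.6329 1.7838]
Step 8: x=[6.9926 13.5915 16.1061 26.0488] v=[2.2206 -0.4037 -0.7680 0.9026]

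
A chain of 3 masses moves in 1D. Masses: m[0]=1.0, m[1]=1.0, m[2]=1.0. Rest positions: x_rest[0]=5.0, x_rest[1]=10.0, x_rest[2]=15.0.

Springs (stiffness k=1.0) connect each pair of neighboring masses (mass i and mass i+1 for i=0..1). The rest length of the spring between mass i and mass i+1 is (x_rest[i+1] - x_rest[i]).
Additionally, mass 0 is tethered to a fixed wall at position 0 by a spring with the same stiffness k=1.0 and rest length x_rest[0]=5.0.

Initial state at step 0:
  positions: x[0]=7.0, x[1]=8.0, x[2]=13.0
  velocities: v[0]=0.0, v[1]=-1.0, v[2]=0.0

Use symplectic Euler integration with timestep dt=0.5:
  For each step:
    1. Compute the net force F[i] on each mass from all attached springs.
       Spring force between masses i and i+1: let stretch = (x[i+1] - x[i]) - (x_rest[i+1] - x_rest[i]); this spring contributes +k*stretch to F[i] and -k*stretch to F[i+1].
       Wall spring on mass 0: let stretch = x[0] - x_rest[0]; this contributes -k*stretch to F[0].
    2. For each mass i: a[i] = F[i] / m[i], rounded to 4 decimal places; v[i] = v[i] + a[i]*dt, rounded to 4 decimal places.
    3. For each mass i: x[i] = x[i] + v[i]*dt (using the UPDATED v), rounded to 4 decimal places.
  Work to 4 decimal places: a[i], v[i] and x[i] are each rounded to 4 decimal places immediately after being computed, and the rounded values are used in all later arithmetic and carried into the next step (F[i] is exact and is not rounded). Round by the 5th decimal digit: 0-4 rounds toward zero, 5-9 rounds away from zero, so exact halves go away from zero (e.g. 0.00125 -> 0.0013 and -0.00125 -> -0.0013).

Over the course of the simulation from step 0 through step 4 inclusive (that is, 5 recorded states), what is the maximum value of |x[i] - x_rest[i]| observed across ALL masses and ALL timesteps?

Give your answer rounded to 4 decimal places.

Answer: 3.0937

Derivation:
Step 0: x=[7.0000 8.0000 13.0000] v=[0.0000 -1.0000 0.0000]
Step 1: x=[5.5000 8.5000 13.0000] v=[-3.0000 1.0000 0.0000]
Step 2: x=[3.3750 9.3750 13.1250] v=[-4.2500 1.7500 0.2500]
Step 3: x=[1.9063 9.6875 13.5625] v=[-2.9375 0.6250 0.8750]
Step 4: x=[1.9063 9.0235 14.2813] v=[-0.0001 -1.3281 1.4375]
Max displacement = 3.0937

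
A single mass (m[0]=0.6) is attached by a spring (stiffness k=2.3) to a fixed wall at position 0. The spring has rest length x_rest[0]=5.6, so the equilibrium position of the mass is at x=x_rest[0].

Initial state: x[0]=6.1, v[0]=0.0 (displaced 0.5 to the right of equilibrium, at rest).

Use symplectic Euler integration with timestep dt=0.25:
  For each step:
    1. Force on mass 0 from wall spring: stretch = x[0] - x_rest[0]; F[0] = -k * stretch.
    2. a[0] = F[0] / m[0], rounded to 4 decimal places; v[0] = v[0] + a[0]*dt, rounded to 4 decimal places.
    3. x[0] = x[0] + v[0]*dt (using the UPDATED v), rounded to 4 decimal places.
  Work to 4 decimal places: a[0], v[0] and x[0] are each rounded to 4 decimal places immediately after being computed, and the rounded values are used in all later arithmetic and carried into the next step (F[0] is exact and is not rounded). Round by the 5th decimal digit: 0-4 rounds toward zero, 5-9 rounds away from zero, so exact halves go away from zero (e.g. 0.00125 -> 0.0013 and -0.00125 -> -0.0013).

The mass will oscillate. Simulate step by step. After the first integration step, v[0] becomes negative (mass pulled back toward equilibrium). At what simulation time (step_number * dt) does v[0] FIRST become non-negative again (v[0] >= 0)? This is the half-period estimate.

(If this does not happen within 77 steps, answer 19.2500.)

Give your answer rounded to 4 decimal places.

Step 0: x=[6.1000] v=[0.0000]
Step 1: x=[5.9802] v=[-0.4792]
Step 2: x=[5.7693] v=[-0.8436]
Step 3: x=[5.5178] v=[-1.0059]
Step 4: x=[5.2860] v=[-0.9271]
Step 5: x=[5.1295] v=[-0.6262]
Step 6: x=[5.0857] v=[-0.1753]
Step 7: x=[5.1651] v=[0.3176]
First v>=0 after going negative at step 7, time=1.7500

Answer: 1.7500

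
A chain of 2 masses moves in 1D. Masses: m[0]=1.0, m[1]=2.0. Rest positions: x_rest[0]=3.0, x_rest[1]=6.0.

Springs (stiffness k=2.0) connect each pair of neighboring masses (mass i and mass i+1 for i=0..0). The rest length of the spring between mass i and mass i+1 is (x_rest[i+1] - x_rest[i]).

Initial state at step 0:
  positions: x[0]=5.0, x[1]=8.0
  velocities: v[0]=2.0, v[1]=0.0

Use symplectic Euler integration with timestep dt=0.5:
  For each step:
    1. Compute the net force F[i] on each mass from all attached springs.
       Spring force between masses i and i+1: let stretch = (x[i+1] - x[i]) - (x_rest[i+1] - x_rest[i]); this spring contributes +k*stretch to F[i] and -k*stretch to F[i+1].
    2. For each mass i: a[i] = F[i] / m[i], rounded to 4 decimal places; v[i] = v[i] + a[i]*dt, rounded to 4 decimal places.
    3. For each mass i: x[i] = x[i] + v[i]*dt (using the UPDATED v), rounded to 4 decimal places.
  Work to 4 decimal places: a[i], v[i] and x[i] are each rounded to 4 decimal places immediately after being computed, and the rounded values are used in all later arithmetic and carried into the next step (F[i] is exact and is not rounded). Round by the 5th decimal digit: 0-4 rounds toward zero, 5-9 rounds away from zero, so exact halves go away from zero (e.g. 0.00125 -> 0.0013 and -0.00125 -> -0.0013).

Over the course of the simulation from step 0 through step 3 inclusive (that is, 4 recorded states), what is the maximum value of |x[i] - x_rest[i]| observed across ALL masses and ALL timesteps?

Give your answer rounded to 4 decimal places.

Step 0: x=[5.0000 8.0000] v=[2.0000 0.0000]
Step 1: x=[6.0000 8.0000] v=[2.0000 0.0000]
Step 2: x=[6.5000 8.2500] v=[1.0000 0.5000]
Step 3: x=[6.3750 8.8125] v=[-0.2500 1.1250]
Max displacement = 3.5000

Answer: 3.5000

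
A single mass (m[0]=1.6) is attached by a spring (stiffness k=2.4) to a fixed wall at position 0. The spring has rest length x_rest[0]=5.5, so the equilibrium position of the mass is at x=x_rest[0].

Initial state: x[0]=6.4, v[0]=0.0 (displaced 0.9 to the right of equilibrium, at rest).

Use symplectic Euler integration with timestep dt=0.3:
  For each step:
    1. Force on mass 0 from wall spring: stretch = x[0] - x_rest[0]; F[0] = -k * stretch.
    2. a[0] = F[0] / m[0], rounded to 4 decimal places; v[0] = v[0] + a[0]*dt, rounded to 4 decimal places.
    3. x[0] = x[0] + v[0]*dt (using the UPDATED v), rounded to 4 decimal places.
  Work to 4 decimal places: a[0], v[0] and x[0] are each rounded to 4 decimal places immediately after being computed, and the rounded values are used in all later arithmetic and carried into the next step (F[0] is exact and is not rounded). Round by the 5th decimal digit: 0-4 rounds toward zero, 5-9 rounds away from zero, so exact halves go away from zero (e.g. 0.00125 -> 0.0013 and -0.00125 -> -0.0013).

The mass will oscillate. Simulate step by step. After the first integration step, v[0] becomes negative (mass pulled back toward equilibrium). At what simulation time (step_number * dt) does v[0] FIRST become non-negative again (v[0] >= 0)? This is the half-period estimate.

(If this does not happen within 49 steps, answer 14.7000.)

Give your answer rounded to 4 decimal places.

Step 0: x=[6.4000] v=[0.0000]
Step 1: x=[6.2785] v=[-0.4050]
Step 2: x=[6.0519] v=[-0.7553]
Step 3: x=[5.7508] v=[-1.0037]
Step 4: x=[5.4158] v=[-1.1166]
Step 5: x=[5.0922] v=[-1.0787]
Step 6: x=[4.8236] v=[-0.8952]
Step 7: x=[4.6464] v=[-0.5908]
Step 8: x=[4.5844] v=[-0.2067]
Step 9: x=[4.6460] v=[0.2053]
First v>=0 after going negative at step 9, time=2.7000

Answer: 2.7000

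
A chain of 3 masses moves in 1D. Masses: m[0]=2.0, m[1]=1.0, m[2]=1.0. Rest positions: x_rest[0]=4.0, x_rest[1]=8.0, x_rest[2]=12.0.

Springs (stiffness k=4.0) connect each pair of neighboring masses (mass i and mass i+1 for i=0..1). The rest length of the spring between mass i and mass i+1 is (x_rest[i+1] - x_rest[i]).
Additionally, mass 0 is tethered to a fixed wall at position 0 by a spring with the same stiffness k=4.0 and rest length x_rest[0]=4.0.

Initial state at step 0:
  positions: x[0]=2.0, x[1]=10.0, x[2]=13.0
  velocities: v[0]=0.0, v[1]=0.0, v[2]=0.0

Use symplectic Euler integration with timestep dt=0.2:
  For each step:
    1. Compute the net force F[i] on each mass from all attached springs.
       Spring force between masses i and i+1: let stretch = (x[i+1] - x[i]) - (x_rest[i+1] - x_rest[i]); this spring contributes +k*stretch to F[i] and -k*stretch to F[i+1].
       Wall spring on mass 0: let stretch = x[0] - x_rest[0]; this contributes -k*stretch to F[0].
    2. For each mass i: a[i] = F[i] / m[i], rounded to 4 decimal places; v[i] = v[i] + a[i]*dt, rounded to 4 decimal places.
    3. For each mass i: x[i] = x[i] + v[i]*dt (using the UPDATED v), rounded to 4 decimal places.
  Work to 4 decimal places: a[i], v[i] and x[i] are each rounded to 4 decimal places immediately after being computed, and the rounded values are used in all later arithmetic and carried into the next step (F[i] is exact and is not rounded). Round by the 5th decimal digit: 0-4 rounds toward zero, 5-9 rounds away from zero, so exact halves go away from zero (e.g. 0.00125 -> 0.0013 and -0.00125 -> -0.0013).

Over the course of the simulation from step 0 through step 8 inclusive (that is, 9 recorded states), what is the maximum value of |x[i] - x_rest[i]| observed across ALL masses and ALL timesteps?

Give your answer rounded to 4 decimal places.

Step 0: x=[2.0000 10.0000 13.0000] v=[0.0000 0.0000 0.0000]
Step 1: x=[2.4800 9.2000 13.1600] v=[2.4000 -4.0000 0.8000]
Step 2: x=[3.2992 7.9584 13.3264] v=[4.0960 -6.2080 0.8320]
Step 3: x=[4.2272 6.8302 13.2739] v=[4.6400 -5.6410 -0.2624]
Step 4: x=[5.0253 6.3165 12.8304] v=[3.9903 -2.5684 -2.2174]
Step 5: x=[5.5246 6.6385 11.9847] v=[2.4967 1.6098 -4.2285]
Step 6: x=[5.6711 7.6376 10.9236] v=[0.7324 4.9956 -5.3055]
Step 7: x=[5.5212 8.8478 9.9767] v=[-0.7494 6.0512 -4.7343]
Step 8: x=[5.1958 9.7064 9.4892] v=[-1.6272 4.2930 -2.4374]
Max displacement = 2.5108

Answer: 2.5108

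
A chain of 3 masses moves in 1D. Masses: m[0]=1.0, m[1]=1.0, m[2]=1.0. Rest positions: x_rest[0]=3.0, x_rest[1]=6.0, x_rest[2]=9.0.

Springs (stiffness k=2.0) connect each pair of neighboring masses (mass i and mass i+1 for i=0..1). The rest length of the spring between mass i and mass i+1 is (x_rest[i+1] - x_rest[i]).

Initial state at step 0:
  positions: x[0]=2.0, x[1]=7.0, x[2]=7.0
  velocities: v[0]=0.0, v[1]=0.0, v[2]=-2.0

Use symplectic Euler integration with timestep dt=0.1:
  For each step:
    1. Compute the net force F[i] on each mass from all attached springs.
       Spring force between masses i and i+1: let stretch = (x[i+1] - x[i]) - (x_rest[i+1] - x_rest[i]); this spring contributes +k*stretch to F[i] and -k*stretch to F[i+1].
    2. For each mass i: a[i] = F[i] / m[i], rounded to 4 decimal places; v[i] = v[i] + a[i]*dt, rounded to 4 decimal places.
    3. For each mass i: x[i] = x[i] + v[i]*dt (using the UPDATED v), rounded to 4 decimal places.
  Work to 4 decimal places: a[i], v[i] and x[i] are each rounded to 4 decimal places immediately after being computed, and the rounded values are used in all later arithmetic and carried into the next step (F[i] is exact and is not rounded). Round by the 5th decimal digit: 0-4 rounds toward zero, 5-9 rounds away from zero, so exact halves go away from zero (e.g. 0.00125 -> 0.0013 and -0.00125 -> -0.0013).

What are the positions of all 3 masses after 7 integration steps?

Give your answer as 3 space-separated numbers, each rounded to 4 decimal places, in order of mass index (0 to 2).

Answer: 2.7933 4.6885 7.1184

Derivation:
Step 0: x=[2.0000 7.0000 7.0000] v=[0.0000 0.0000 -2.0000]
Step 1: x=[2.0400 6.9000 6.8600] v=[0.4000 -1.0000 -1.4000]
Step 2: x=[2.1172 6.7020 6.7808] v=[0.7720 -1.9800 -0.7920]
Step 3: x=[2.2261 6.4139 6.7600] v=[1.0890 -2.8812 -0.2078]
Step 4: x=[2.3588 6.0490 6.7923] v=[1.3266 -3.6495 0.3230]
Step 5: x=[2.5053 5.6251 6.8697] v=[1.4646 -4.2389 0.7743]
Step 6: x=[2.6542 5.1637 6.9822] v=[1.4886 -4.6139 1.1254]
Step 7: x=[2.7933 4.6885 7.1184] v=[1.3905 -4.7521 1.3617]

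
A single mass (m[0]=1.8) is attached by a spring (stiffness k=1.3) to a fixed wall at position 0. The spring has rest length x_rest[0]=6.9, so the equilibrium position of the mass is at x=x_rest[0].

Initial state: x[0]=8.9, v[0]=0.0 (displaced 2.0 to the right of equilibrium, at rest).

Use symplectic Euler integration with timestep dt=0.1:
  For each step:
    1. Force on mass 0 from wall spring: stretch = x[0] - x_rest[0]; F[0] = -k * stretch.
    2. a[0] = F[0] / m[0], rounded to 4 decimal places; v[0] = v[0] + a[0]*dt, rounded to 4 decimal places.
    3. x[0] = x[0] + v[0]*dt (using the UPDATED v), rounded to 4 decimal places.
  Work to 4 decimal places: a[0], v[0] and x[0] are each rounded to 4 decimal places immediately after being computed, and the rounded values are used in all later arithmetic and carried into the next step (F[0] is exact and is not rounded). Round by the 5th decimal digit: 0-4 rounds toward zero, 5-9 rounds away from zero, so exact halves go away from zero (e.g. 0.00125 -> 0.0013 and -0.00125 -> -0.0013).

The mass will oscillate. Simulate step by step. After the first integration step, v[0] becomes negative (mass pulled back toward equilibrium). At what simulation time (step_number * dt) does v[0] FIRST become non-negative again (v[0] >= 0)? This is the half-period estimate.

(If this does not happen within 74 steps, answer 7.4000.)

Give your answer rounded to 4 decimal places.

Answer: 3.7000

Derivation:
Step 0: x=[8.9000] v=[0.0000]
Step 1: x=[8.8856] v=[-0.1444]
Step 2: x=[8.8568] v=[-0.2878]
Step 3: x=[8.8139] v=[-0.4291]
Step 4: x=[8.7572] v=[-0.5673]
Step 5: x=[8.6871] v=[-0.7014]
Step 6: x=[8.6041] v=[-0.8305]
Step 7: x=[8.5087] v=[-0.9536]
Step 8: x=[8.4017] v=[-1.0698]
Step 9: x=[8.2839] v=[-1.1783]
Step 10: x=[8.1561] v=[-1.2783]
Step 11: x=[8.0192] v=[-1.3690]
Step 12: x=[7.8742] v=[-1.4498]
Step 13: x=[7.7222] v=[-1.5202]
Step 14: x=[7.5642] v=[-1.5796]
Step 15: x=[7.4014] v=[-1.6276]
Step 16: x=[7.2350] v=[-1.6638]
Step 17: x=[7.0662] v=[-1.6880]
Step 18: x=[6.8962] v=[-1.7000]
Step 19: x=[6.7262] v=[-1.6997]
Step 20: x=[6.5575] v=[-1.6872]
Step 21: x=[6.3913] v=[-1.6625]
Step 22: x=[6.2287] v=[-1.6258]
Step 23: x=[6.0710] v=[-1.5773]
Step 24: x=[5.9193] v=[-1.5174]
Step 25: x=[5.7746] v=[-1.4466]
Step 26: x=[5.6381] v=[-1.3653]
Step 27: x=[5.5107] v=[-1.2742]
Step 28: x=[5.3933] v=[-1.1739]
Step 29: x=[5.2868] v=[-1.0651]
Step 30: x=[5.1919] v=[-0.9486]
Step 31: x=[5.1094] v=[-0.8252]
Step 32: x=[5.0398] v=[-0.6959]
Step 33: x=[4.9836] v=[-0.5616]
Step 34: x=[4.9413] v=[-0.4232]
Step 35: x=[4.9131] v=[-0.2817]
Step 36: x=[4.8993] v=[-0.1382]
Step 37: x=[4.8999] v=[0.0063]
First v>=0 after going negative at step 37, time=3.7000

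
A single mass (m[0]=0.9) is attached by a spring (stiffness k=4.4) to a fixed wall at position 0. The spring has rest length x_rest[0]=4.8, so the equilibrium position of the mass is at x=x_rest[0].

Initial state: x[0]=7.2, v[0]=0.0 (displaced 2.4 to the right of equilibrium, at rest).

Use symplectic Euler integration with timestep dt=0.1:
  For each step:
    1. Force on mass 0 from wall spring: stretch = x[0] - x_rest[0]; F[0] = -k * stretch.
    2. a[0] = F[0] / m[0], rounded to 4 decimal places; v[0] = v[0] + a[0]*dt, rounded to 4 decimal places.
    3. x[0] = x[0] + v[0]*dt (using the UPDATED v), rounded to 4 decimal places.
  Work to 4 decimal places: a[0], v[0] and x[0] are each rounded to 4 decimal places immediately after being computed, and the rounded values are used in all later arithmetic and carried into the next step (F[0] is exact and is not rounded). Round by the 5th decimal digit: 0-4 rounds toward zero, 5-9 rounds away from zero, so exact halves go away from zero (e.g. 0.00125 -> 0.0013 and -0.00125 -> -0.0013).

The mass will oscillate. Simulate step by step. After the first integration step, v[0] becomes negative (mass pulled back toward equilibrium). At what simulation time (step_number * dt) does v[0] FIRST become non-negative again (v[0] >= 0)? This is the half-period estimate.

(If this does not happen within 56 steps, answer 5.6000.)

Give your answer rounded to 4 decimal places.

Step 0: x=[7.2000] v=[0.0000]
Step 1: x=[7.0827] v=[-1.1733]
Step 2: x=[6.8538] v=[-2.2893]
Step 3: x=[6.5245] v=[-3.2934]
Step 4: x=[6.1109] v=[-4.1365]
Step 5: x=[5.6332] v=[-4.7774]
Step 6: x=[5.1147] v=[-5.1847]
Step 7: x=[4.5808] v=[-5.3386]
Step 8: x=[4.0577] v=[-5.2314]
Step 9: x=[3.5709] v=[-4.8685]
Step 10: x=[3.1441] v=[-4.2676]
Step 11: x=[2.7983] v=[-3.4581]
Step 12: x=[2.5504] v=[-2.4795]
Step 13: x=[2.4124] v=[-1.3797]
Step 14: x=[2.3912] v=[-0.2124]
Step 15: x=[2.4877] v=[0.9652]
First v>=0 after going negative at step 15, time=1.5000

Answer: 1.5000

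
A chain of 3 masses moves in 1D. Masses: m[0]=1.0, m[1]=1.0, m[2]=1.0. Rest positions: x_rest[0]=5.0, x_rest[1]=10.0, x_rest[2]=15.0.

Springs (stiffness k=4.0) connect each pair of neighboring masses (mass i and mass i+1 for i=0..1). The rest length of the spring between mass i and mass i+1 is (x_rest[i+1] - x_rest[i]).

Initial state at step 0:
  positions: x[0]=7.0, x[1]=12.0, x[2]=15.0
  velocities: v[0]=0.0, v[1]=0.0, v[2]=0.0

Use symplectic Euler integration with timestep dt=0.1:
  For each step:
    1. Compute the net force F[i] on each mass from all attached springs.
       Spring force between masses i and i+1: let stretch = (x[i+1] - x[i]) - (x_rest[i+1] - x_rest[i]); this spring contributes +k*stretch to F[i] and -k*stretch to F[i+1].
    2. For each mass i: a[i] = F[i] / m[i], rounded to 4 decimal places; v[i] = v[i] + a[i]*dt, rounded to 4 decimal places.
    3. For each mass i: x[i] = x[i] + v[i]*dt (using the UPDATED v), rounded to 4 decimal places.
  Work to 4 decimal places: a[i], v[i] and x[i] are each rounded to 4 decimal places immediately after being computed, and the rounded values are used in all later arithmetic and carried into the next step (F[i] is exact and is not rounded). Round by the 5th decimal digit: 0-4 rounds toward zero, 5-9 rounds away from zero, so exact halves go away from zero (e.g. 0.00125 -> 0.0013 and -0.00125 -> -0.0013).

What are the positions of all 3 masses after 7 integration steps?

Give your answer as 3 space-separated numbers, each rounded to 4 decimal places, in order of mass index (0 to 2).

Answer: 6.6939 10.7494 16.5568

Derivation:
Step 0: x=[7.0000 12.0000 15.0000] v=[0.0000 0.0000 0.0000]
Step 1: x=[7.0000 11.9200 15.0800] v=[0.0000 -0.8000 0.8000]
Step 2: x=[6.9968 11.7696 15.2336] v=[-0.0320 -1.5040 1.5360]
Step 3: x=[6.9845 11.5669 15.4486] v=[-0.1229 -2.0275 2.1504]
Step 4: x=[6.9555 11.3361 15.7084] v=[-0.2899 -2.3078 2.5977]
Step 5: x=[6.9017 11.1050 15.9933] v=[-0.5377 -2.3111 2.8488]
Step 6: x=[6.8161 10.9013 16.2827] v=[-0.8564 -2.0371 2.8935]
Step 7: x=[6.6939 10.7494 16.5568] v=[-1.2223 -1.5186 2.7409]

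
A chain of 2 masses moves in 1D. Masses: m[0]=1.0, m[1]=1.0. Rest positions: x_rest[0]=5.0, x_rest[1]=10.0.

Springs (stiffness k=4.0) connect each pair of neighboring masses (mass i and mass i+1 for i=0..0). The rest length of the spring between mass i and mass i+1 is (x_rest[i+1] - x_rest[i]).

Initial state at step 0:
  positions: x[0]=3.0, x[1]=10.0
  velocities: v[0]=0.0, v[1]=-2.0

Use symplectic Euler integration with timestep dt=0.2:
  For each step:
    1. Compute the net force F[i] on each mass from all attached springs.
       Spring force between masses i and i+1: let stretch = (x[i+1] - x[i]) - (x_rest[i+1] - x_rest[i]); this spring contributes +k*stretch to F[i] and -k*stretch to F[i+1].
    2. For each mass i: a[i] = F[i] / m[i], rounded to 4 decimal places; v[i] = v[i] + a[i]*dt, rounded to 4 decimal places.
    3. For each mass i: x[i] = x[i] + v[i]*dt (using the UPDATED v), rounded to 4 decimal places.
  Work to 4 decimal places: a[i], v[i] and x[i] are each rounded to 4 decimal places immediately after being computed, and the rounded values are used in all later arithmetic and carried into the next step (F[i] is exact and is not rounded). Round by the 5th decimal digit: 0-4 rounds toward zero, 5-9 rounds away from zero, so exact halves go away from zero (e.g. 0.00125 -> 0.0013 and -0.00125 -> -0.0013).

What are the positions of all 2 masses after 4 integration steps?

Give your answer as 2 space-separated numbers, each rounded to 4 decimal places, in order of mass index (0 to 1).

Answer: 4.3592 7.0408

Derivation:
Step 0: x=[3.0000 10.0000] v=[0.0000 -2.0000]
Step 1: x=[3.3200 9.2800] v=[1.6000 -3.6000]
Step 2: x=[3.7936 8.4064] v=[2.3680 -4.3680]
Step 3: x=[4.2052 7.5948] v=[2.0582 -4.0582]
Step 4: x=[4.3592 7.0408] v=[0.7699 -2.7699]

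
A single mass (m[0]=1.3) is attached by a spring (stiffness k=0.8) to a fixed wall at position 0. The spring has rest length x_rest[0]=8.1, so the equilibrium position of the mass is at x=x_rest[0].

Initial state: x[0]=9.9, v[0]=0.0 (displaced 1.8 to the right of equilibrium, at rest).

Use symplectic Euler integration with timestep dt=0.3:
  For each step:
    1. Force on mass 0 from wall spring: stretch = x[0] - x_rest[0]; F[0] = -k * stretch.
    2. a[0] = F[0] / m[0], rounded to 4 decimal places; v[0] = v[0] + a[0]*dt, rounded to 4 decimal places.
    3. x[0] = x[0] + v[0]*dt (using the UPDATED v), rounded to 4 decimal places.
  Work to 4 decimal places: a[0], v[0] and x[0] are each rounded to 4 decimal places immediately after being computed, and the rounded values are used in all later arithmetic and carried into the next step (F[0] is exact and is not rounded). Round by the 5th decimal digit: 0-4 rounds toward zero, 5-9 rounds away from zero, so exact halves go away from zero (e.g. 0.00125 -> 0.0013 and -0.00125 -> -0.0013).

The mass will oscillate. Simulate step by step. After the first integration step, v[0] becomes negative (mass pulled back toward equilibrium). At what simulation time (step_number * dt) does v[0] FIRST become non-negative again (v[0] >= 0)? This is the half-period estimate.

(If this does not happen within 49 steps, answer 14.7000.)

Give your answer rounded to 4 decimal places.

Answer: 4.2000

Derivation:
Step 0: x=[9.9000] v=[0.0000]
Step 1: x=[9.8003] v=[-0.3323]
Step 2: x=[9.6064] v=[-0.6462]
Step 3: x=[9.3291] v=[-0.9243]
Step 4: x=[8.9837] v=[-1.1512]
Step 5: x=[8.5894] v=[-1.3143]
Step 6: x=[8.1680] v=[-1.4047]
Step 7: x=[7.7428] v=[-1.4172]
Step 8: x=[7.3374] v=[-1.3513]
Step 9: x=[6.9743] v=[-1.2105]
Step 10: x=[6.6735] v=[-1.0027]
Step 11: x=[6.4517] v=[-0.7394]
Step 12: x=[6.3212] v=[-0.4351]
Step 13: x=[6.2892] v=[-0.1067]
Step 14: x=[6.3575] v=[0.2276]
First v>=0 after going negative at step 14, time=4.2000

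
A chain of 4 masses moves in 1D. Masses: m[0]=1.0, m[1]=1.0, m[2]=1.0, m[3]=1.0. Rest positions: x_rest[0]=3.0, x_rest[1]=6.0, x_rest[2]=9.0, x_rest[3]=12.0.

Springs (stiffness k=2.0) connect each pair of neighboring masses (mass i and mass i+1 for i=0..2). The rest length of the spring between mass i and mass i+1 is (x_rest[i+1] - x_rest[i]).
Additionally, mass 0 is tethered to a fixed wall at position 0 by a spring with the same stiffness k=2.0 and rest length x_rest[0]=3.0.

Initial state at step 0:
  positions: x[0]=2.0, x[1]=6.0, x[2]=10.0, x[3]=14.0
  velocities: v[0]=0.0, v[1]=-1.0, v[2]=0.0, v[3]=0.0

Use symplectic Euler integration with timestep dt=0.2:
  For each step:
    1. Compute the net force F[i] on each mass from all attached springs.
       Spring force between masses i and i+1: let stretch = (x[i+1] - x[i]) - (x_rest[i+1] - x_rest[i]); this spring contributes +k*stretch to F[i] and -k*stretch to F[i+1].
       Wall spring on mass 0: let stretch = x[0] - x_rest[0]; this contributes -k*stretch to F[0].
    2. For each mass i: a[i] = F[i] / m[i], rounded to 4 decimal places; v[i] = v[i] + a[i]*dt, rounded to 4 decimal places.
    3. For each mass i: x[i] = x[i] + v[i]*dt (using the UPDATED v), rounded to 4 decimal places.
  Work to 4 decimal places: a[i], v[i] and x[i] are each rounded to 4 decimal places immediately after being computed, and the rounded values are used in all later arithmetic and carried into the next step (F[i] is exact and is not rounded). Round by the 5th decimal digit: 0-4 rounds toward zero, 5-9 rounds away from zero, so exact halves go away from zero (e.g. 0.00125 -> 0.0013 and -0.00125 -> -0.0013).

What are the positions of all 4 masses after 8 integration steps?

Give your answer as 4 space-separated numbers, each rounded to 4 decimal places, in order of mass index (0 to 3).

Step 0: x=[2.0000 6.0000 10.0000 14.0000] v=[0.0000 -1.0000 0.0000 0.0000]
Step 1: x=[2.1600 5.8000 10.0000 13.9200] v=[0.8000 -1.0000 0.0000 -0.4000]
Step 2: x=[2.4384 5.6448 9.9776 13.7664] v=[1.3920 -0.7760 -0.1120 -0.7680]
Step 3: x=[2.7782 5.5797 9.9117 13.5497] v=[1.6992 -0.3254 -0.3296 -1.0835]
Step 4: x=[3.1199 5.6371 9.7903 13.2820] v=[1.7085 0.2868 -0.6072 -1.3387]
Step 5: x=[3.4134 5.8253 9.6159 12.9749] v=[1.4674 0.9412 -0.8718 -1.5354]
Step 6: x=[3.6268 6.1238 9.4070 12.6391] v=[1.0668 1.4927 -1.0444 -1.6790]
Step 7: x=[3.7498 6.4852 9.1940 12.2847] v=[0.6149 1.8072 -1.0648 -1.7718]
Step 8: x=[3.7916 6.8445 9.0116 11.9231] v=[0.2091 1.7966 -0.9120 -1.8081]

Answer: 3.7916 6.8445 9.0116 11.9231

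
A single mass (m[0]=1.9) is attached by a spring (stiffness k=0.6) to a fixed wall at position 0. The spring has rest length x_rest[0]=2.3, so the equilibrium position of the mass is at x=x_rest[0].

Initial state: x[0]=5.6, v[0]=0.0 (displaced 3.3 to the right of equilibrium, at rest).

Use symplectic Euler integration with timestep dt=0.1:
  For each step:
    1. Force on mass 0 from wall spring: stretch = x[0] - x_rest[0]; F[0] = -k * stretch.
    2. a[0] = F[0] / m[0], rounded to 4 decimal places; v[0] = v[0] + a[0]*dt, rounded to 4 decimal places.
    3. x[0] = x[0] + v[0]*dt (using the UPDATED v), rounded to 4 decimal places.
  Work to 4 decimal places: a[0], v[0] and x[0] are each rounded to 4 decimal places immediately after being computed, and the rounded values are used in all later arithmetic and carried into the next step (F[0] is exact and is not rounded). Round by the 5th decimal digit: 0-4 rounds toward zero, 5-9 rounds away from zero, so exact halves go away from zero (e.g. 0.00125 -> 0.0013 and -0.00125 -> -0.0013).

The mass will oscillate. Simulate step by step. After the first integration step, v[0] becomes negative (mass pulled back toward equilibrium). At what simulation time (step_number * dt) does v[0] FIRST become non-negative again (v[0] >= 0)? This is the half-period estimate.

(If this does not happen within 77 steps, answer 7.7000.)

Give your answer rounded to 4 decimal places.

Answer: 5.6000

Derivation:
Step 0: x=[5.6000] v=[0.0000]
Step 1: x=[5.5896] v=[-0.1042]
Step 2: x=[5.5688] v=[-0.2081]
Step 3: x=[5.5377] v=[-0.3113]
Step 4: x=[5.4964] v=[-0.4135]
Step 5: x=[5.4450] v=[-0.5144]
Step 6: x=[5.3836] v=[-0.6137]
Step 7: x=[5.3125] v=[-0.7111]
Step 8: x=[5.2319] v=[-0.8062]
Step 9: x=[5.1420] v=[-0.8988]
Step 10: x=[5.0431] v=[-0.9886]
Step 11: x=[4.9356] v=[-1.0752]
Step 12: x=[4.8198] v=[-1.1584]
Step 13: x=[4.6960] v=[-1.2380]
Step 14: x=[4.5646] v=[-1.3137]
Step 15: x=[4.4261] v=[-1.3852]
Step 16: x=[4.2809] v=[-1.4523]
Step 17: x=[4.1294] v=[-1.5149]
Step 18: x=[3.9721] v=[-1.5727]
Step 19: x=[3.8096] v=[-1.6255]
Step 20: x=[3.6423] v=[-1.6732]
Step 21: x=[3.4707] v=[-1.7156]
Step 22: x=[3.2954] v=[-1.7526]
Step 23: x=[3.1170] v=[-1.7840]
Step 24: x=[2.9360] v=[-1.8098]
Step 25: x=[2.7530] v=[-1.8299]
Step 26: x=[2.5686] v=[-1.8442]
Step 27: x=[2.3833] v=[-1.8527]
Step 28: x=[2.1978] v=[-1.8553]
Step 29: x=[2.0126] v=[-1.8521]
Step 30: x=[1.8283] v=[-1.8430]
Step 31: x=[1.6455] v=[-1.8281]
Step 32: x=[1.4648] v=[-1.8074]
Step 33: x=[1.2867] v=[-1.7810]
Step 34: x=[1.1118] v=[-1.7490]
Step 35: x=[0.9407] v=[-1.7115]
Step 36: x=[0.7738] v=[-1.6686]
Step 37: x=[0.6118] v=[-1.6204]
Step 38: x=[0.4551] v=[-1.5671]
Step 39: x=[0.3042] v=[-1.5088]
Step 40: x=[0.1596] v=[-1.4458]
Step 41: x=[0.0218] v=[-1.3782]
Step 42: x=[-0.1088] v=[-1.3063]
Step 43: x=[-0.2318] v=[-1.2302]
Step 44: x=[-0.3468] v=[-1.1503]
Step 45: x=[-0.4535] v=[-1.0667]
Step 46: x=[-0.5515] v=[-0.9798]
Step 47: x=[-0.6405] v=[-0.8898]
Step 48: x=[-0.7202] v=[-0.7969]
Step 49: x=[-0.7904] v=[-0.7015]
Step 50: x=[-0.8508] v=[-0.6039]
Step 51: x=[-0.9012] v=[-0.5044]
Step 52: x=[-0.9415] v=[-0.4033]
Step 53: x=[-0.9716] v=[-0.3009]
Step 54: x=[-0.9914] v=[-0.1976]
Step 55: x=[-1.0008] v=[-0.0937]
Step 56: x=[-0.9998] v=[0.0105]
First v>=0 after going negative at step 56, time=5.6000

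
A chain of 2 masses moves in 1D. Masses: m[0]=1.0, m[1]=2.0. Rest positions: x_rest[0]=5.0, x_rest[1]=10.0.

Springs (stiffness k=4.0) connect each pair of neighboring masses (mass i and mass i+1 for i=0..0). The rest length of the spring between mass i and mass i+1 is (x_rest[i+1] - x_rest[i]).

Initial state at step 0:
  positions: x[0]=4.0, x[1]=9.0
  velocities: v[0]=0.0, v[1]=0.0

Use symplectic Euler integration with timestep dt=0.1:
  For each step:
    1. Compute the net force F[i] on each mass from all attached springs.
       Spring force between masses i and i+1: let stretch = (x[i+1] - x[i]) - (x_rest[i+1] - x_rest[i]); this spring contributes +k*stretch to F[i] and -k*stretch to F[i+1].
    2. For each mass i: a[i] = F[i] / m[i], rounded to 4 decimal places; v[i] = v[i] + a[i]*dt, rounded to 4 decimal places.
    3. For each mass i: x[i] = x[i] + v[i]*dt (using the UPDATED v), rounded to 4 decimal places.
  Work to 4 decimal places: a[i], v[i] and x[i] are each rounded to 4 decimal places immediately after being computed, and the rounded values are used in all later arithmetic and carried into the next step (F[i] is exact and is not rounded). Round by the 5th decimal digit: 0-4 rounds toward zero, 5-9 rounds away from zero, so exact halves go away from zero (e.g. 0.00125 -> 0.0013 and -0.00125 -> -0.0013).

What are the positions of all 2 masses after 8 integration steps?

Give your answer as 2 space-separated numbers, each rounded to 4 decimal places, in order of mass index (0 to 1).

Step 0: x=[4.0000 9.0000] v=[0.0000 0.0000]
Step 1: x=[4.0000 9.0000] v=[0.0000 0.0000]
Step 2: x=[4.0000 9.0000] v=[0.0000 0.0000]
Step 3: x=[4.0000 9.0000] v=[0.0000 0.0000]
Step 4: x=[4.0000 9.0000] v=[0.0000 0.0000]
Step 5: x=[4.0000 9.0000] v=[0.0000 0.0000]
Step 6: x=[4.0000 9.0000] v=[0.0000 0.0000]
Step 7: x=[4.0000 9.0000] v=[0.0000 0.0000]
Step 8: x=[4.0000 9.0000] v=[0.0000 0.0000]

Answer: 4.0000 9.0000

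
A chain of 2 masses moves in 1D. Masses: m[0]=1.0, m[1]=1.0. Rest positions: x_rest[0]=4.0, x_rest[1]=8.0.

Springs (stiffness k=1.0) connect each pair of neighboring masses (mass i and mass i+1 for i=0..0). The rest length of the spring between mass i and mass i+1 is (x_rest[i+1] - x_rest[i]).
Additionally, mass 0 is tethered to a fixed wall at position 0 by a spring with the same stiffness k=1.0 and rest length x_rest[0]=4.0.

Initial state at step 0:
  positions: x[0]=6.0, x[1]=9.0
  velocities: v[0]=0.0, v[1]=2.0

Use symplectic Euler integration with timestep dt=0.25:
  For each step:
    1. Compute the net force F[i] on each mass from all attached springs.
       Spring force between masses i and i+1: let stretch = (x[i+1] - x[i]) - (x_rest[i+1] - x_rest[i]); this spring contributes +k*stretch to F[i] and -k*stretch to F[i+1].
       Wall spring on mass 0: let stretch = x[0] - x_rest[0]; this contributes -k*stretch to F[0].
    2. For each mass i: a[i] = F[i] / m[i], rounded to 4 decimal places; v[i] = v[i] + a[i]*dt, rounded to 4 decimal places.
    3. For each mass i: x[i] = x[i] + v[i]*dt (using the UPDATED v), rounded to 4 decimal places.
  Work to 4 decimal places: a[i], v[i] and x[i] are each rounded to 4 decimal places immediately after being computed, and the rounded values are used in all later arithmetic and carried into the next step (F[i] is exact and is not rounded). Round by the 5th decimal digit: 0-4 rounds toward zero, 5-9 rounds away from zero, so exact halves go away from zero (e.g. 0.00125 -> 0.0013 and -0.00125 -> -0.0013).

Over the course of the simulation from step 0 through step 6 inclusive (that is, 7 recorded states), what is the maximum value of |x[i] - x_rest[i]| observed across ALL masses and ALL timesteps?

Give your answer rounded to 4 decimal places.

Step 0: x=[6.0000 9.0000] v=[0.0000 2.0000]
Step 1: x=[5.8125 9.5625] v=[-0.7500 2.2500]
Step 2: x=[5.4961 10.1406] v=[-1.2656 2.3125]
Step 3: x=[5.1265 10.6785] v=[-1.4785 2.1514]
Step 4: x=[4.7835 11.1194] v=[-1.3721 1.7634]
Step 5: x=[4.5375 11.4143] v=[-0.9840 1.1794]
Step 6: x=[4.4377 11.5294] v=[-0.3992 0.4602]
Max displacement = 3.5294

Answer: 3.5294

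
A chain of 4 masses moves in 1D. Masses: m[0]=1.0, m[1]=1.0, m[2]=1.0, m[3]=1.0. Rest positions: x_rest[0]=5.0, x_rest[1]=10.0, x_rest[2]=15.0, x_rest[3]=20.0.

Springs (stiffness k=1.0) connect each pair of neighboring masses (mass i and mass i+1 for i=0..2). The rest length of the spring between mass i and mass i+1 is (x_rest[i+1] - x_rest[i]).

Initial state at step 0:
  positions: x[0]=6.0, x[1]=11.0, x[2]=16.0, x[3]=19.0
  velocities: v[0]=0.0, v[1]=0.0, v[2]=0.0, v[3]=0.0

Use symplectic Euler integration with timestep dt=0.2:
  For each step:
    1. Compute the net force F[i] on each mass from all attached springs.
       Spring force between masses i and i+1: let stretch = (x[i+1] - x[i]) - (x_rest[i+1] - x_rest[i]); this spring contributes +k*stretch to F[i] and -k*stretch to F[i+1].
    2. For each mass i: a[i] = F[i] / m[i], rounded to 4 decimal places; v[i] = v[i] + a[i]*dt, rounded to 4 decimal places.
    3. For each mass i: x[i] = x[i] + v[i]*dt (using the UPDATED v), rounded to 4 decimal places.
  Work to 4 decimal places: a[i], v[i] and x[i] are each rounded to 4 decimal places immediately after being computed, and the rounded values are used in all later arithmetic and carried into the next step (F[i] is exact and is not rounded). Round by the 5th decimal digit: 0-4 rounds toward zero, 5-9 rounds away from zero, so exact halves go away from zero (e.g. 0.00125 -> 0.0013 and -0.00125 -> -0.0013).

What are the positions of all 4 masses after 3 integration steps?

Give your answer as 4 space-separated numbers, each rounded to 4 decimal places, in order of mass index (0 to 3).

Step 0: x=[6.0000 11.0000 16.0000 19.0000] v=[0.0000 0.0000 0.0000 0.0000]
Step 1: x=[6.0000 11.0000 15.9200 19.0800] v=[0.0000 0.0000 -0.4000 0.4000]
Step 2: x=[6.0000 10.9968 15.7696 19.2336] v=[0.0000 -0.0160 -0.7520 0.7680]
Step 3: x=[5.9999 10.9846 15.5668 19.4486] v=[-0.0006 -0.0608 -1.0138 1.0752]

Answer: 5.9999 10.9846 15.5668 19.4486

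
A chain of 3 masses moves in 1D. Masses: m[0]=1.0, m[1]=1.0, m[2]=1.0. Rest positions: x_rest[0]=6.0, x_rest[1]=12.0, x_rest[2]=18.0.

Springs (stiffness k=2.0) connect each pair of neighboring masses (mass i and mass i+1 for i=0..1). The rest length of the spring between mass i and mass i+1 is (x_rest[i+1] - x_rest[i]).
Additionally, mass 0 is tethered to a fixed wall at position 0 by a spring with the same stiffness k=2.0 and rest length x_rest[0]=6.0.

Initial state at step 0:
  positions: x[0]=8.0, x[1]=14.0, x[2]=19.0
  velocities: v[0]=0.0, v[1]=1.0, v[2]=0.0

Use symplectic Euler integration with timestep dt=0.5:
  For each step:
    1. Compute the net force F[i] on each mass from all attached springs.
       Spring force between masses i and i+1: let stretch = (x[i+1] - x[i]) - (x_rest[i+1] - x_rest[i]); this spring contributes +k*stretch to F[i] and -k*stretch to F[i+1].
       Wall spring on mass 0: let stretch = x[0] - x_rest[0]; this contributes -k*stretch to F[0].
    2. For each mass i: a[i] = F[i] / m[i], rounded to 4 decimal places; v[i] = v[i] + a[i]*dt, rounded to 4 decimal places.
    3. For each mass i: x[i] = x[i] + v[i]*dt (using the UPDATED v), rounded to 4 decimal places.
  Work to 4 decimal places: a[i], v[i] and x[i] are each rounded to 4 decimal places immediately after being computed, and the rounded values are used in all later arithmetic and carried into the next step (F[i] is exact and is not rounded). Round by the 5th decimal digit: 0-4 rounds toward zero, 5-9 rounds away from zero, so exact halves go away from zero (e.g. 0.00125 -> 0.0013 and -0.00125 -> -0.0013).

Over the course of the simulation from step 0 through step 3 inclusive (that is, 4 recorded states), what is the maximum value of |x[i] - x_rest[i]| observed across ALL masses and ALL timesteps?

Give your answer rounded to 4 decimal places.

Step 0: x=[8.0000 14.0000 19.0000] v=[0.0000 1.0000 0.0000]
Step 1: x=[7.0000 14.0000 19.5000] v=[-2.0000 0.0000 1.0000]
Step 2: x=[6.0000 13.2500 20.2500] v=[-2.0000 -1.5000 1.5000]
Step 3: x=[5.6250 12.3750 20.5000] v=[-0.7500 -1.7500 0.5000]
Max displacement = 2.5000

Answer: 2.5000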